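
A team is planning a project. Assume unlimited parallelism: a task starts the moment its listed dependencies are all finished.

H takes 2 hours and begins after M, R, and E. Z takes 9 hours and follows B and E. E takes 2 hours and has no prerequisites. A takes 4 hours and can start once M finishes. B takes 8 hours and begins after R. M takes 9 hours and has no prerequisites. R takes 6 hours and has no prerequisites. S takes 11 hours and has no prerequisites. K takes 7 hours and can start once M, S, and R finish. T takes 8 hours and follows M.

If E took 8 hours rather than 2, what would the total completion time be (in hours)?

The binding path is R→B→Z = 6+8+9 = 23; finish at 23 hours.
E is off the critical path — its longest chain is 11 hours, giving 12 of slack.
The critical path is still R→B→Z; finish is now 23 hours.

23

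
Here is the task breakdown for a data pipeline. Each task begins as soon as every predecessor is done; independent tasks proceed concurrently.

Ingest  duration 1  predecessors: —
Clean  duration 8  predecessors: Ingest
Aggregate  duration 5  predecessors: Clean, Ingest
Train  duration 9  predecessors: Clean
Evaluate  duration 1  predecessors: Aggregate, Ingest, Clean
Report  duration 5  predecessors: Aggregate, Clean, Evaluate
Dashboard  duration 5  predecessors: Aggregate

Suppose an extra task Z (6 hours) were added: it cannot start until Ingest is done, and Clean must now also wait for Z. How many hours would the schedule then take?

26

Originally the schedule takes 20 hours.
With Z inserted, Clean now waits for max(Ingest, Z).
New critical path: Ingest→Z→Clean→Aggregate→Evaluate→Report = 1+6+8+5+1+5 = 26 ⇒ 26 hours.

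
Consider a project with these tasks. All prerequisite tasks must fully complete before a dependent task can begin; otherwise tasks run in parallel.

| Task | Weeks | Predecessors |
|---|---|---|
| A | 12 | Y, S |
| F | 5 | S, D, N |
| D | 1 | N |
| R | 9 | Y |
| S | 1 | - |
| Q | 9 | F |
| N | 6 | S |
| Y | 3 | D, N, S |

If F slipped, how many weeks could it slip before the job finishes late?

S→N→D→Y→A = 1+6+1+3+12 = 23 sets the makespan at 23 weeks.
Longest path through F: 22 weeks (earliest finish 13, latest finish 14).
So F can slip 14 − 13 = 1 week.

1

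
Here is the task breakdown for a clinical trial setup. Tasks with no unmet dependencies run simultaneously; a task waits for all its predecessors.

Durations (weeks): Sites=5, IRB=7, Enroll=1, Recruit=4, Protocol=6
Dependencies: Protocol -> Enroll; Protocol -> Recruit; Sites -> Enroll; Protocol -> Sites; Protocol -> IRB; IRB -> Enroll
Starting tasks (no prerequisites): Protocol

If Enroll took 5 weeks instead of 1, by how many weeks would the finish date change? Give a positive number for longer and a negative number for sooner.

4

As given, the longest chain is Protocol→IRB→Enroll = 6+7+1 = 14, so the finish is 14 weeks.
Since Enroll is critical, the +4 change carries straight to that chain (now 18 weeks).
No other chain overtakes it, so the finish is 18 weeks.
Change in finish: 18 − 14 = +4 weeks.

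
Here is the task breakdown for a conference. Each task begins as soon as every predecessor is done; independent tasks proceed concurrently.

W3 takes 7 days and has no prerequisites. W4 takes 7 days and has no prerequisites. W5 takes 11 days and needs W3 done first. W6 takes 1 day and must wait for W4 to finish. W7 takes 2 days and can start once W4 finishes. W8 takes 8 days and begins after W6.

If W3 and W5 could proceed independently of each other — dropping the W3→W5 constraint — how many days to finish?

With the dependency in place, W3→W5 = 7+11 = 18 sets the finish at 18 days.
Without W3→W5, W5's earliest start moves from 7 to 0.
After: W4→W6→W8 = 7+1+8 = 16 → 16 days.

16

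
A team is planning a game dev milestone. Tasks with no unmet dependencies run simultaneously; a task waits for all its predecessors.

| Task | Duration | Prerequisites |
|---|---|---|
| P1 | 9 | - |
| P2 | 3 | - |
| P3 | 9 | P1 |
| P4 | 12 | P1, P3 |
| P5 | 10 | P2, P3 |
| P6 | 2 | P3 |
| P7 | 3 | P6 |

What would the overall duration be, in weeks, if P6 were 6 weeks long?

30

Baseline: P1→P3→P4 = 9+9+12 = 30 → 30 weeks.
The longest path through P6 is only 23 weeks, so P6 has float 7.
The critical path is still P1→P3→P4; finish is now 30 weeks.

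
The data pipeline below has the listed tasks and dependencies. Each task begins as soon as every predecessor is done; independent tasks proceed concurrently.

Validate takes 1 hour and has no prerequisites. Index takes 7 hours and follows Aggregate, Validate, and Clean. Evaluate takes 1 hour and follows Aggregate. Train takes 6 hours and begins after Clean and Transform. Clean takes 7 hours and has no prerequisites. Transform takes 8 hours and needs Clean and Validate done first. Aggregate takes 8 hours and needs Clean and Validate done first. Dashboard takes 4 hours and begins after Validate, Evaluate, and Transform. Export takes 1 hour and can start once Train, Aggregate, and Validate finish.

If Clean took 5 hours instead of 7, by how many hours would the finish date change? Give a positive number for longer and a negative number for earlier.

Baseline: Clean→Transform→Train→Export = 7+8+6+1 = 22 → 22 hours.
Since Clean is critical, the -2 change carries straight to that chain (now 20 hours).
No other chain overtakes it, so the finish is 20 hours.
Change in finish: 20 − 22 = -2 hours.

-2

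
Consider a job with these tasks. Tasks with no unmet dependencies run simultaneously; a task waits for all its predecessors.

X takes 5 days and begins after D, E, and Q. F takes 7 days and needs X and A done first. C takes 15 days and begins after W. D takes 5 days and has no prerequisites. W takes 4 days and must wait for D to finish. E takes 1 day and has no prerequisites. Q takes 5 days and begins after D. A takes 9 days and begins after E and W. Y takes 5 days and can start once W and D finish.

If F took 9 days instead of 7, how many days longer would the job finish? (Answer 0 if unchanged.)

Baseline: D→W→A→F = 5+4+9+7 = 25 → 25 days.
F is on the critical path; changing it to 9 makes that path 27 days.
The critical path is still D→W→A→F; finish is now 27 days.
Change in finish: 27 − 25 = +2 days.

2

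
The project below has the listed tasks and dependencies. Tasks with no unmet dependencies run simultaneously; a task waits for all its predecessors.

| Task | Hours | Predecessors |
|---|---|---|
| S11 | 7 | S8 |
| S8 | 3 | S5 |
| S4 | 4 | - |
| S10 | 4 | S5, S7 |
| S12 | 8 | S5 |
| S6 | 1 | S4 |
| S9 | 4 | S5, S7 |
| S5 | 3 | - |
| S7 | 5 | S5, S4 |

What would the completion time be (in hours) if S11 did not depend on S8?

13

Before: longest chain S4→S7→S9 = 4+5+4 = 13, finish 13.
Without S8→S11, S11's earliest start moves from 6 to 0.
After: S4→S7→S9 = 4+5+4 = 13 → 13 hours.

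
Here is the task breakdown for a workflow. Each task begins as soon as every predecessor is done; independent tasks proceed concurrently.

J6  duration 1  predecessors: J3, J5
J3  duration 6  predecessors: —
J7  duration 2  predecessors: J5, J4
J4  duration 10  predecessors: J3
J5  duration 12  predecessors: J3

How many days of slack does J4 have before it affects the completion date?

The longest chain is J3→J5→J7 = 6+12+2 = 20; overall finish 20 days.
J4 finishes as early as 16 and must finish by 18.
So J4 can slip 18 − 16 = 2 days.

2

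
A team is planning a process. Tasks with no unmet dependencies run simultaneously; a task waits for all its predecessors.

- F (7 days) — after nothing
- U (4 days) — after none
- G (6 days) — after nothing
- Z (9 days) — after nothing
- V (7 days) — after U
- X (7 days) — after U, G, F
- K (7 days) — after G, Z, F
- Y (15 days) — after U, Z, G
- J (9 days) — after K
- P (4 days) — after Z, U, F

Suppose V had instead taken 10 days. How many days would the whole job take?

25

Baseline: Z→K→J = 9+7+9 = 25 → 25 days.
V has 14 days of float (longest path through it is 11).
The critical path is still Z→K→J; finish is now 25 days.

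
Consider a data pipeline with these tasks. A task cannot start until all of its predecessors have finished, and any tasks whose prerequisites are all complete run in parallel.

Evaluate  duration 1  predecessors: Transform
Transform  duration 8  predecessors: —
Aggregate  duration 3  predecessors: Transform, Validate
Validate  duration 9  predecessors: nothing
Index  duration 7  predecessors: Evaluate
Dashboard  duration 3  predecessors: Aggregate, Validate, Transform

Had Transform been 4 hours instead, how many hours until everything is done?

15

Critical path before the change: Transform→Evaluate→Index = 8+1+7 = 16 giving 16 hours.
Since Transform is critical, the -4 change carries straight to that chain (now 12 hours).
New critical path: Validate→Aggregate→Dashboard = 9+3+3 = 15 ⇒ 15 hours.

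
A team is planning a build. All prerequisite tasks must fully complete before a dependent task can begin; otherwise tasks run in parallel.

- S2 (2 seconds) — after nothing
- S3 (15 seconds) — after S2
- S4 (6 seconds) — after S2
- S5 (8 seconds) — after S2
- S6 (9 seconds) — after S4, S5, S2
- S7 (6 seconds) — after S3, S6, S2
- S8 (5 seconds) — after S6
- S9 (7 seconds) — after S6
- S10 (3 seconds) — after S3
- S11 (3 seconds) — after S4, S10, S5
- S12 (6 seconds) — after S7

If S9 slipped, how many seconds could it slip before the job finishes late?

5

S2→S5→S6→S7→S12 = 2+8+9+6+6 = 31 sets the makespan at 31 seconds.
The longest chain containing S9 totals 26 seconds.
So S9 can slip 31 − 26 = 5 seconds.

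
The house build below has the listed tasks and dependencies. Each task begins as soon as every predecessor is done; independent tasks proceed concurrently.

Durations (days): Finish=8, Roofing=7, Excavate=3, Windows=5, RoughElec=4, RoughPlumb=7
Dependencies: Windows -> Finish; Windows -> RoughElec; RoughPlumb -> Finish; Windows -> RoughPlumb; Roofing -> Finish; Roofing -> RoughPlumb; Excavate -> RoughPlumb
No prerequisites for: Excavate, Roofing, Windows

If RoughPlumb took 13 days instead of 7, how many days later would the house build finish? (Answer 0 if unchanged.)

6

Critical path before the change: Roofing→RoughPlumb→Finish = 7+7+8 = 22 giving 22 days.
RoughPlumb is on the critical path; changing it to 13 makes that path 28 days.
The critical path is still Roofing→RoughPlumb→Finish; finish is now 28 days.
Change in finish: 28 − 22 = +6 days.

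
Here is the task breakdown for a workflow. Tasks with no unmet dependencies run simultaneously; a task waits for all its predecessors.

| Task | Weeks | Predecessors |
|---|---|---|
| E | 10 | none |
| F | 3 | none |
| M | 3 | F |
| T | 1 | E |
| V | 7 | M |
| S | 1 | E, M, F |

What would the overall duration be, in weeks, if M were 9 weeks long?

19

Baseline: F→M→V = 3+3+7 = 13 → 13 weeks.
M is on the critical path; changing it to 9 makes that path 19 weeks.
The critical path is still F→M→V; finish is now 19 weeks.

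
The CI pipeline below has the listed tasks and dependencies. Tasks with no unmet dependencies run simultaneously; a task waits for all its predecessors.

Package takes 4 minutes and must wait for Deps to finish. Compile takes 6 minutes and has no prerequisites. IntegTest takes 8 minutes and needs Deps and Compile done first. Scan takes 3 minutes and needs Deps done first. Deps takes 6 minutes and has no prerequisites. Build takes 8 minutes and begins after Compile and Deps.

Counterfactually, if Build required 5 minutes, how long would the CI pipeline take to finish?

Critical path before the change: Compile→Build = 6+8 = 14 giving 14 minutes.
Build is on the critical path; changing it to 5 makes that path 11 minutes.
Now Deps→IntegTest = 6+8 = 14 is longest, so the finish becomes 14 minutes.

14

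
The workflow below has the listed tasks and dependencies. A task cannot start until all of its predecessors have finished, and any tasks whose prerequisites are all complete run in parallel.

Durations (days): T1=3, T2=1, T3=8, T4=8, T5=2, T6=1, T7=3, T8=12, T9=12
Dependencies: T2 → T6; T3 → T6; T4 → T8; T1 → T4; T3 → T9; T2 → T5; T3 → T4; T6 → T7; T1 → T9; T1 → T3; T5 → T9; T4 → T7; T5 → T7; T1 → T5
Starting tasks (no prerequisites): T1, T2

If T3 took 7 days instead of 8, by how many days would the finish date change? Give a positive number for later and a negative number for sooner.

Critical path before the change: T1→T3→T4→T8 = 3+8+8+12 = 31 giving 31 days.
T3 is on the critical path; changing it to 7 makes that path 30 days.
That remains the longest chain; total 30 days.
Change in finish: 30 − 31 = -1 days.

-1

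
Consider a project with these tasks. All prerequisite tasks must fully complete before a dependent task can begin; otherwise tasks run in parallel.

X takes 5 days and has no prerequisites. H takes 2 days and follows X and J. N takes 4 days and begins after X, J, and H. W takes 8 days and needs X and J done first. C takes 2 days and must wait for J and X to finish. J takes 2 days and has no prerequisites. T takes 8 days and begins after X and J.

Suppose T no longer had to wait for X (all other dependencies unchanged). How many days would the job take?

13

Original critical path: X→T = 5+8 = 13 ⇒ 13 days.
Without X→T, T's earliest start moves from 5 to 2.
After: X→W = 5+8 = 13 → 13 days.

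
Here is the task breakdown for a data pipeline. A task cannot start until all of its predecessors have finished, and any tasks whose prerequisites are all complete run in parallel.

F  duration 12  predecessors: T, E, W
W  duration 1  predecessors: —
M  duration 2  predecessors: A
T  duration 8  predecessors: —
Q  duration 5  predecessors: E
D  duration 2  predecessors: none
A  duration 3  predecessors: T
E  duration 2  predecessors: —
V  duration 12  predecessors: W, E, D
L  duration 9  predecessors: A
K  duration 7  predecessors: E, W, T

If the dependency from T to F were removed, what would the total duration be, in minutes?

20

Original critical path: T→A→L = 8+3+9 = 20 ⇒ 20 minutes.
Without T→F, F's earliest start moves from 8 to 2.
New critical path: T→A→L = 8+3+9 = 20 ⇒ 20 minutes.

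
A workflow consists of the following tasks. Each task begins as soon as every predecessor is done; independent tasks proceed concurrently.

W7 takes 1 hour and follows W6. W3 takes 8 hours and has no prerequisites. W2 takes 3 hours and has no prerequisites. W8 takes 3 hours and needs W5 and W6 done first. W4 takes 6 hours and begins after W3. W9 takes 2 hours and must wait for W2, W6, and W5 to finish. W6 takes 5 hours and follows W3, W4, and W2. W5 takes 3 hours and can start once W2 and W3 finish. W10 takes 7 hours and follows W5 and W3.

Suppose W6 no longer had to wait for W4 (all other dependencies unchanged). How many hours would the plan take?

Before: longest chain W3→W4→W6→W8 = 8+6+5+3 = 22, finish 22.
Without W4→W6, W6's earliest start moves from 14 to 8.
The longest chain is now W3→W5→W10 = 8+3+7 = 18, so the plan takes 18 hours.

18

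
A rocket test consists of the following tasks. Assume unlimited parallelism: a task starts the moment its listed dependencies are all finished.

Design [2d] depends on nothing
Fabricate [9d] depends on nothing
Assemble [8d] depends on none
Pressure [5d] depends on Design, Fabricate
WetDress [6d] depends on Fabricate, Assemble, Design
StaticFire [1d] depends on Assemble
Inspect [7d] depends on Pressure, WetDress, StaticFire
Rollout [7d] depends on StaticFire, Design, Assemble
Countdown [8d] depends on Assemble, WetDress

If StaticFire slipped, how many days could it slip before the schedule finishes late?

7

Critical path: Fabricate→WetDress→Countdown = 9+6+8 = 23, so the finish is 23 days.
Longest path through StaticFire: 16 days (earliest finish 9, latest finish 16).
Float = 23 − 16 = 7.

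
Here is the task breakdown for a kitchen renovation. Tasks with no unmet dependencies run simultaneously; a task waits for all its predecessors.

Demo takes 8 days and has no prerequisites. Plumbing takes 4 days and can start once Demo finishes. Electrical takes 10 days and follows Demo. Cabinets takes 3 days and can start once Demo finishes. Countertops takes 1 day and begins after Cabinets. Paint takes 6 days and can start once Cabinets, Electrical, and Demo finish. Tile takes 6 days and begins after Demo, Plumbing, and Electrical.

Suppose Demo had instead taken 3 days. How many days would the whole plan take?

As given, the longest chain is Demo→Electrical→Paint = 8+10+6 = 24, so the finish is 24 days.
Demo is on the critical path; changing it to 3 makes that path 19 days.
That remains the longest chain; total 19 days.

19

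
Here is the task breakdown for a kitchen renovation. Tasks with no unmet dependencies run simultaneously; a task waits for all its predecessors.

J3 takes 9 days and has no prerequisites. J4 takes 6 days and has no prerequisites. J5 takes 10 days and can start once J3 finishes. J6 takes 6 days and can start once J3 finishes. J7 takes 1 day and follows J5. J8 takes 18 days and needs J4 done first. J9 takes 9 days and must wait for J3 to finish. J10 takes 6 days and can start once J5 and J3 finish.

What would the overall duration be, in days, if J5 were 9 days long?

24

Baseline: J3→J5→J10 = 9+10+6 = 25 → 25 days.
J5 lies on that path, so at 9 days the path becomes 24 days.
That remains the longest chain; total 24 days.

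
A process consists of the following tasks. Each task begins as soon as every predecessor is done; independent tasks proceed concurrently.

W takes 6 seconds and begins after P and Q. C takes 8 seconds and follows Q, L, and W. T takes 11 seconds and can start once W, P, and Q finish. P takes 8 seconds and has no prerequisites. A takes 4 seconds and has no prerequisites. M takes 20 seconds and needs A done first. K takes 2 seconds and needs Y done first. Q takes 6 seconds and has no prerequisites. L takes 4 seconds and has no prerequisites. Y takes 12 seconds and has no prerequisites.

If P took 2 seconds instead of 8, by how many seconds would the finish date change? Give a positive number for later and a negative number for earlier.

Critical path before the change: P→W→T = 8+6+11 = 25 giving 25 seconds.
Since P is critical, the -6 change carries straight to that chain (now 19 seconds).
Now A→M = 4+20 = 24 is longest, so the finish becomes 24 seconds.
Change in finish: 24 − 25 = -1 seconds.

-1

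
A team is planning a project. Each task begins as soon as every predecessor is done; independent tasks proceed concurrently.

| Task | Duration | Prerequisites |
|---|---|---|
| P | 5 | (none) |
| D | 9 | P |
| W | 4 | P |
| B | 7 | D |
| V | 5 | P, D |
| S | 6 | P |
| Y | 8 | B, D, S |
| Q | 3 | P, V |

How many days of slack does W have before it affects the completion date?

The longest chain is P→D→B→Y = 5+9+7+8 = 29; overall finish 29 days.
W finishes as early as 9 and must finish by 29.
Slack of W = 25 − 5 = 20 days.

20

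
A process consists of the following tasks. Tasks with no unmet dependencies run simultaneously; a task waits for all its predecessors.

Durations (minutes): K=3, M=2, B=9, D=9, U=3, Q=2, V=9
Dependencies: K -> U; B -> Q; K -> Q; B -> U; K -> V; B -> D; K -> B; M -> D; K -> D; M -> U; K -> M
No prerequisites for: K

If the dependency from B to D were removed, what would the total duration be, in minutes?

15

With the dependency in place, K→B→D = 3+9+9 = 21 sets the finish at 21 minutes.
Without B→D, D's earliest start moves from 12 to 5.
The longest chain is now K→B→U = 3+9+3 = 15, so the plan takes 15 minutes.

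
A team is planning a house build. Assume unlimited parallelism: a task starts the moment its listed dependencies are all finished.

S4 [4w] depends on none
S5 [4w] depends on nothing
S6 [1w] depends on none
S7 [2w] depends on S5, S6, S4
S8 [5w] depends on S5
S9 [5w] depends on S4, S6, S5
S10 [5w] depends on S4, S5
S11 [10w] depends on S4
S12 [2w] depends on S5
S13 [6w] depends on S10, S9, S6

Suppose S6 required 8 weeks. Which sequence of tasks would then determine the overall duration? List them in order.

S6, S9, S13

Critical path before the change: S4→S9→S13 = 4+5+6 = 15 giving 15 weeks.
S6 has 3 weeks of float (longest path through it is 12).
The binding chain switches to S6→S9→S13 = 8+5+6 = 19; finish 19 weeks.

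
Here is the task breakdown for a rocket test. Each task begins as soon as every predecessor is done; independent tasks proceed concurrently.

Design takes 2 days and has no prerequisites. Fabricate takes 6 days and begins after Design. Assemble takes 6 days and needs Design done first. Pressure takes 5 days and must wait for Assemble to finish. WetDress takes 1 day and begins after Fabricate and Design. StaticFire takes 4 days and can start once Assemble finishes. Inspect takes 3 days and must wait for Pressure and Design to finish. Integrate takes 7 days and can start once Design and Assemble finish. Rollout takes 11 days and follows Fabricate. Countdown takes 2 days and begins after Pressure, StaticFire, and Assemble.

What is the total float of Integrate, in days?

4

Critical path: Design→Fabricate→Rollout = 2+6+11 = 19, so the finish is 19 days.
Longest path through Integrate: 15 days (earliest finish 15, latest finish 19).
So Integrate can slip 19 − 15 = 4 days.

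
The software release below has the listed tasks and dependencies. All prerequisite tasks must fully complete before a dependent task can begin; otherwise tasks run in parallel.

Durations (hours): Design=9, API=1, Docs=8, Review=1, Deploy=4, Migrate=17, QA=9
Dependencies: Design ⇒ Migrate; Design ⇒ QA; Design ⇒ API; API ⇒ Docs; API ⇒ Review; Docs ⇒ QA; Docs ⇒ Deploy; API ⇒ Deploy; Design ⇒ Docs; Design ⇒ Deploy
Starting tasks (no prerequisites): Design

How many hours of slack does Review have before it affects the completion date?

The longest chain is Design→API→Docs→QA = 9+1+8+9 = 27; overall finish 27 hours.
The longest chain containing Review totals 11 hours.
So Review can slip 27 − 11 = 16 hours.

16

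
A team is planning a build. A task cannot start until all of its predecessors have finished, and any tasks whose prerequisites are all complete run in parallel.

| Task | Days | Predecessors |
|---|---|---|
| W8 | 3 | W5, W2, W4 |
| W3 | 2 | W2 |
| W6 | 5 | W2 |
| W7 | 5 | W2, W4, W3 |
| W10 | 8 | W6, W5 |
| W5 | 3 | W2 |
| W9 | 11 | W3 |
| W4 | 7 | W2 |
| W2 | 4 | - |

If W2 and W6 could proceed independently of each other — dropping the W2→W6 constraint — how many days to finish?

17

Original critical path: W2→W3→W9 = 4+2+11 = 17 ⇒ 17 days.
Without W2→W6, W6's earliest start moves from 4 to 0.
New critical path: W2→W3→W9 = 4+2+11 = 17 ⇒ 17 days.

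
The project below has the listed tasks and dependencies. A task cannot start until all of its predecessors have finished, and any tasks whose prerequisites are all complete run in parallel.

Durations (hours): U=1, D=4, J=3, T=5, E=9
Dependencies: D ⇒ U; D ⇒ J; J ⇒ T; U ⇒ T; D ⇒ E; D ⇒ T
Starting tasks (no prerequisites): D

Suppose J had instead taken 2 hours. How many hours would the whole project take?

13

Critical path before the change: D→E = 4+9 = 13 giving 13 hours.
J is off the critical path — its longest chain is 12 hours, giving 1 of slack.
That remains the longest chain; total 13 hours.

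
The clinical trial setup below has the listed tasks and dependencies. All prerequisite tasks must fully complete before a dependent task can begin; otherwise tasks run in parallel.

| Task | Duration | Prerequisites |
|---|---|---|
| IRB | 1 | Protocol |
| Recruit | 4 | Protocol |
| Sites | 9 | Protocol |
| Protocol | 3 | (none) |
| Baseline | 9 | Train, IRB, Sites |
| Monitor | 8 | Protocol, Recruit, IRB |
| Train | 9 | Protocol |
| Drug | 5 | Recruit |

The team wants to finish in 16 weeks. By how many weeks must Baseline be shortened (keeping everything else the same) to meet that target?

Current finish: 21 weeks; target: 16.
Baseline is on every critical path, so each week cut from Baseline cuts the finish by one (this holds down to a finish of 15).
Need 21 − 16 = 5 weeks off Baseline → Baseline becomes 4 weeks, finish becomes 16.

5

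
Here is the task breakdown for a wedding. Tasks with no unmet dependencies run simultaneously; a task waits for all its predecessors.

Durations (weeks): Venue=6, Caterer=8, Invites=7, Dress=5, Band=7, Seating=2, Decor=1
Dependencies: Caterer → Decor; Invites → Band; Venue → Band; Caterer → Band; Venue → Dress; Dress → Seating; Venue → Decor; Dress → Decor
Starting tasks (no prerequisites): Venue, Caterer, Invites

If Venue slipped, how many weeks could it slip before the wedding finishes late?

2

Caterer→Band = 8+7 = 15 sets the makespan at 15 weeks.
Longest path through Venue: 13 weeks (earliest finish 6, latest finish 8).
So Venue can slip 8 − 6 = 2 weeks.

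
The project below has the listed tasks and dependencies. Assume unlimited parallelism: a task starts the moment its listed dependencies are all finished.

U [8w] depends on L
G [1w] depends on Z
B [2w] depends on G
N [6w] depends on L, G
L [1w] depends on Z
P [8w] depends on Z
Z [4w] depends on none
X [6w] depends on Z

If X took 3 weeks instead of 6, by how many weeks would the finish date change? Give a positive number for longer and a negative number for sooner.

The binding path is Z→L→U = 4+1+8 = 13; finish at 13 weeks.
The longest path through X is only 10 weeks, so X has float 3.
The critical path is still Z→L→U; finish is now 13 weeks.
Change in finish: 13 − 13 = +0 weeks.

0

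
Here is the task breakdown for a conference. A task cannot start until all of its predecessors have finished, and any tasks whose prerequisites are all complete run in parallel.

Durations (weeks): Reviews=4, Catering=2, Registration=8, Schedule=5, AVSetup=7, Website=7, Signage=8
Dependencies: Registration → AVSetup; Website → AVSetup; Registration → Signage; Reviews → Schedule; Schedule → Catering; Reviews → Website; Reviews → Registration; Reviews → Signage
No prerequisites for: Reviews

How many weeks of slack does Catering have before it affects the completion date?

The longest chain is Reviews→Registration→Signage = 4+8+8 = 20; overall finish 20 weeks.
Longest path through Catering: 11 weeks (earliest finish 11, latest finish 20).
So Catering can slip 20 − 11 = 9 weeks.

9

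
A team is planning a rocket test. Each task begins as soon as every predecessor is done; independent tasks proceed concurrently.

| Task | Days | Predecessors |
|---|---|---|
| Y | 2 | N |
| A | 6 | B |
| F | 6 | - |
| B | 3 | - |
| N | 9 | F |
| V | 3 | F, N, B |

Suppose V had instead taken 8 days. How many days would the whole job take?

23

Baseline: F→N→V = 6+9+3 = 18 → 18 days.
V lies on that path, so at 8 days the path becomes 23 days.
That remains the longest chain; total 23 days.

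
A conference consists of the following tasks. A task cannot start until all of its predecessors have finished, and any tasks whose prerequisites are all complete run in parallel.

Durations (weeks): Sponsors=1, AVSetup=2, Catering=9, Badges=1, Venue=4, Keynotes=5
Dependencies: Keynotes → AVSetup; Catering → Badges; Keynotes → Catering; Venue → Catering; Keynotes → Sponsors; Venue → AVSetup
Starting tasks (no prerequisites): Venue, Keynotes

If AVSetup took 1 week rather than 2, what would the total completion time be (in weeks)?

Critical path before the change: Keynotes→Catering→Badges = 5+9+1 = 15 giving 15 weeks.
The longest path through AVSetup is only 7 weeks, so AVSetup has float 8.
No other chain overtakes it, so the finish is 15 weeks.

15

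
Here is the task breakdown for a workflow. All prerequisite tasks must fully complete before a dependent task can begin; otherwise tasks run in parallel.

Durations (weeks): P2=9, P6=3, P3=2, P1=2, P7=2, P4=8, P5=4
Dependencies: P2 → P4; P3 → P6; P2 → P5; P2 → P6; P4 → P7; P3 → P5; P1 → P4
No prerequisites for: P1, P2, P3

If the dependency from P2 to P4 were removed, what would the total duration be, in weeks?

13

Original critical path: P2→P4→P7 = 9+8+2 = 19 ⇒ 19 weeks.
Without P2→P4, P4's earliest start moves from 9 to 2.
The longest chain is now P2→P5 = 9+4 = 13, so the plan takes 13 weeks.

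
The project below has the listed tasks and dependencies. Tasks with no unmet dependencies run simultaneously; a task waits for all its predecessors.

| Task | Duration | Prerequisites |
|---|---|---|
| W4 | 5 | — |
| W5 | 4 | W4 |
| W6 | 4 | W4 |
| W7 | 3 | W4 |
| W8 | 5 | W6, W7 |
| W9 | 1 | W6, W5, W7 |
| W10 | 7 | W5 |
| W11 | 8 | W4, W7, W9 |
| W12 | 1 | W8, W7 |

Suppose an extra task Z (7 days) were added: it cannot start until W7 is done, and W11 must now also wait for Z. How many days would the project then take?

Originally the project takes 18 days.
With Z inserted, W11 now waits for max(W4, W7, W9, Z).
New critical path: W4→W7→Z→W11 = 5+3+7+8 = 23 ⇒ 23 days.

23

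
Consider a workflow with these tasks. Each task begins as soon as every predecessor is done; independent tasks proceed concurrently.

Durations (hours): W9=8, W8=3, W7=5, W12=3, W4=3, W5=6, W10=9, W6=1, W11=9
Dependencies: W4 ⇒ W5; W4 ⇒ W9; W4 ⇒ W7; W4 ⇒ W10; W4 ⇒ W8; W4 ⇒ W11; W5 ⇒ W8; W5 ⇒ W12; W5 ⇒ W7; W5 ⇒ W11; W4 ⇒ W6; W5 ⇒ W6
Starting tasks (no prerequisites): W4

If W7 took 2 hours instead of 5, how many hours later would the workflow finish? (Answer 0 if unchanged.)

0

As given, the longest chain is W4→W5→W11 = 3+6+9 = 18, so the finish is 18 hours.
The longest path through W7 is only 14 hours, so W7 has float 4.
That remains the longest chain; total 18 hours.
Change in finish: 18 − 18 = +0 hours.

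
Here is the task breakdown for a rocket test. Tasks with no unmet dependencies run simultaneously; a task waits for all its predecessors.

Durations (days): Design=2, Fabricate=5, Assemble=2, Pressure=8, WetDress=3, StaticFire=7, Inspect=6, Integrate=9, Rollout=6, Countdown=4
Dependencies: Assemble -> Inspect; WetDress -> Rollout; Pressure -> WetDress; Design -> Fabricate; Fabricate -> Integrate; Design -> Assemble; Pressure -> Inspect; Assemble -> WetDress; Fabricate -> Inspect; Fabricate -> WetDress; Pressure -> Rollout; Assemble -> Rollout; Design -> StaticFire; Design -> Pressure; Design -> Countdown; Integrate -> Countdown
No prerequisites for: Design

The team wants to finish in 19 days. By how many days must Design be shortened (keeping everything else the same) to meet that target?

1

Current finish: 20 days; target: 19.
Design is on every critical path, so each day cut from Design cuts the finish by one (this holds down to a finish of 19).
Need 20 − 19 = 1 day off Design → Design becomes 1 day, finish becomes 19.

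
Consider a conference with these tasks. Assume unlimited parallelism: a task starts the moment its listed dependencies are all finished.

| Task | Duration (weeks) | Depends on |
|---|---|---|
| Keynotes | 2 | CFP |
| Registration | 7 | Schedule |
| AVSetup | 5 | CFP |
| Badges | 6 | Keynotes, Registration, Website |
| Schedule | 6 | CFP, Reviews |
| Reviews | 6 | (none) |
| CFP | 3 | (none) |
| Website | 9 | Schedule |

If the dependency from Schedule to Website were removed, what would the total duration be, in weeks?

Original critical path: Reviews→Schedule→Website→Badges = 6+6+9+6 = 27 ⇒ 27 weeks.
Without Schedule→Website, Website's earliest start moves from 12 to 0.
The longest chain is now Reviews→Schedule→Registration→Badges = 6+6+7+6 = 25, so the schedule takes 25 weeks.

25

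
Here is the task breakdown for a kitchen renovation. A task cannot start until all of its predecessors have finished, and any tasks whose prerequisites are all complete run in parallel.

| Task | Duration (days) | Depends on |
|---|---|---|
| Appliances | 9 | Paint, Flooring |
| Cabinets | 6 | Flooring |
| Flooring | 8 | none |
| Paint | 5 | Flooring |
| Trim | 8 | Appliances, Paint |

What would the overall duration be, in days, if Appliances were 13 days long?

34

Actual critical path: Flooring→Paint→Appliances→Trim = 8+5+9+8 = 30 ⇒ 30 days.
Appliances lies on that path, so at 13 days the path becomes 34 days.
That remains the longest chain; total 34 days.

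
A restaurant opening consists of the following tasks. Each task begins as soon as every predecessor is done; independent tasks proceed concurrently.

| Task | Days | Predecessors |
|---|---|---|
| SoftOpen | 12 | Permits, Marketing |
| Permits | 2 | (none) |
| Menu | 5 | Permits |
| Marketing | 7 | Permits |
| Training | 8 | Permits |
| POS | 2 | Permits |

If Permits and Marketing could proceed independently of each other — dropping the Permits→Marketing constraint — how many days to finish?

19

Before: longest chain Permits→Marketing→SoftOpen = 2+7+12 = 21, finish 21.
Without Permits→Marketing, Marketing's earliest start moves from 2 to 0.
The longest chain is now Marketing→SoftOpen = 7+12 = 19, so the job takes 19 days.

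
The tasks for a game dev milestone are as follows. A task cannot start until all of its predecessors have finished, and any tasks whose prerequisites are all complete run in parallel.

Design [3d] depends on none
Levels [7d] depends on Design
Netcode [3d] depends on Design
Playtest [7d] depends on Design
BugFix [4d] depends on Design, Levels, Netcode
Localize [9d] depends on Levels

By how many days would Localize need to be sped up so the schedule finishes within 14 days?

Current finish: 19 days; target: 14.
Localize is on every critical path, so each day cut from Localize cuts the finish by one (this holds down to a finish of 14).
Need 19 − 14 = 5 days off Localize → Localize becomes 4 days, finish becomes 14.

5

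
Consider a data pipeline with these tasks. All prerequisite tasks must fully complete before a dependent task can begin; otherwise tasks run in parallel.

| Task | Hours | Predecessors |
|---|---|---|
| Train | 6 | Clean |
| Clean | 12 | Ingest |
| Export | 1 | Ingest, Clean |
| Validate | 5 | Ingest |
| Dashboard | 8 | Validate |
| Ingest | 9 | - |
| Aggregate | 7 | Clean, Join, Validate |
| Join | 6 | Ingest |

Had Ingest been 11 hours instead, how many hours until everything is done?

30

Critical path before the change: Ingest→Clean→Aggregate = 9+12+7 = 28 giving 28 hours.
Ingest lies on that path, so at 11 hours the path becomes 30 hours.
The critical path is still Ingest→Clean→Aggregate; finish is now 30 hours.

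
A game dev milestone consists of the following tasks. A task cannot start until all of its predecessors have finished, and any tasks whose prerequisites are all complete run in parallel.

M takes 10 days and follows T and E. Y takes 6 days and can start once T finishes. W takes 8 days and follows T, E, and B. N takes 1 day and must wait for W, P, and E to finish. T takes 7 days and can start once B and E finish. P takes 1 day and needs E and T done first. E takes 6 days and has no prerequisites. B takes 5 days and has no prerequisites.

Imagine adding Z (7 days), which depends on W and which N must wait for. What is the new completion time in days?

29

Originally the schedule takes 23 days.
With Z inserted, N now waits for max(W, P, E, Z).
New critical path: E→T→W→Z→N = 6+7+8+7+1 = 29 ⇒ 29 days.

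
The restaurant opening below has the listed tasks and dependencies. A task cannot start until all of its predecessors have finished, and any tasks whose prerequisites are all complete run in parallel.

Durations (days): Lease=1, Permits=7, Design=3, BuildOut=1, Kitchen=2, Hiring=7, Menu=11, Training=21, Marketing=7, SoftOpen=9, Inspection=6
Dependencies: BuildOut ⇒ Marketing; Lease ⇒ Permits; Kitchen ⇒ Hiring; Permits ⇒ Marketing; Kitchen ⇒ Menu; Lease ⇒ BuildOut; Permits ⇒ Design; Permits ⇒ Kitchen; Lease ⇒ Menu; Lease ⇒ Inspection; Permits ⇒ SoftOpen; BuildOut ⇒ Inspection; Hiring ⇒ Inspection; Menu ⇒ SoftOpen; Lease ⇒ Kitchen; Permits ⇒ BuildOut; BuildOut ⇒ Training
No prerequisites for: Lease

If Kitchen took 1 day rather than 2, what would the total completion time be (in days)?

Baseline: Lease→Permits→Kitchen→Menu→SoftOpen = 1+7+2+11+9 = 30 → 30 days.
Kitchen lies on that path, so at 1 day the path becomes 29 days.
The binding chain switches to Lease→Permits→BuildOut→Training = 1+7+1+21 = 30; finish 30 days.

30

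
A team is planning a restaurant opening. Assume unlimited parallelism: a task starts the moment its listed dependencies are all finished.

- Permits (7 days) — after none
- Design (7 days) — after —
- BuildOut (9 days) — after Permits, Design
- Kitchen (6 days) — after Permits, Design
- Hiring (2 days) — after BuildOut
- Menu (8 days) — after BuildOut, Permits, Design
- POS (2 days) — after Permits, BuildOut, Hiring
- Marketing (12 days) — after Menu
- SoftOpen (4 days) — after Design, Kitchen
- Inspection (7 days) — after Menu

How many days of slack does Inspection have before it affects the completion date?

5

Permits→BuildOut→Menu→Marketing = 7+9+8+12 = 36 sets the makespan at 36 days.
Longest path through Inspection: 31 days (earliest finish 31, latest finish 36).
Float = 36 − 31 = 5.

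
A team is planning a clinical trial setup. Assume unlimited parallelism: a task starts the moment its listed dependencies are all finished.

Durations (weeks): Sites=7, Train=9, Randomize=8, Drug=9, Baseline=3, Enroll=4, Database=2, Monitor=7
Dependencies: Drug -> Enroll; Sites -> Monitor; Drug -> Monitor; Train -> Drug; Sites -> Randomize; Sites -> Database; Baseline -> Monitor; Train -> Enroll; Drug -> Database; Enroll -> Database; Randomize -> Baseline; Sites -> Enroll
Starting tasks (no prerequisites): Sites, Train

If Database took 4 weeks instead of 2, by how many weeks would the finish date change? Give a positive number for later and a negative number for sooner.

The binding path is Sites→Randomize→Baseline→Monitor = 7+8+3+7 = 25; finish at 25 weeks.
Database has 1 week of float (longest path through it is 24).
Now Train→Drug→Enroll→Database = 9+9+4+4 = 26 is longest, so the finish becomes 26 weeks.
Change in finish: 26 − 25 = +1 weeks.

1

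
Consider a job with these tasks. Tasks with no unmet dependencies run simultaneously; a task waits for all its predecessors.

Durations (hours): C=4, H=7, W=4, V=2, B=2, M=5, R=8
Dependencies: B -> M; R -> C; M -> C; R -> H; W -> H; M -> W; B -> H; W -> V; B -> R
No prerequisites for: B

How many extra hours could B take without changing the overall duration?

B→M→W→H = 2+5+4+7 = 18 sets the makespan at 18 hours.
The longest chain containing B totals 18 hours.
Float = 18 − 18 = 0.

0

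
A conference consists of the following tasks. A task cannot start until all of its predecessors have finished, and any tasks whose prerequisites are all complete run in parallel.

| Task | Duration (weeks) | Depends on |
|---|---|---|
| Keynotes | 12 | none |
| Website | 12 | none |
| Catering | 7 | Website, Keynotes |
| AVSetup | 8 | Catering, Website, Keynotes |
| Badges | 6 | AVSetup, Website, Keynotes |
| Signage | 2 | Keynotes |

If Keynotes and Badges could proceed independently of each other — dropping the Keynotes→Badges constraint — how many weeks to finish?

Original critical path: Keynotes→Catering→AVSetup→Badges = 12+7+8+6 = 33 ⇒ 33 weeks.
Dropping Keynotes→Badges doesn't change Badges's earliest start (27); another predecessor still binds.
After: Keynotes→Catering→AVSetup→Badges = 12+7+8+6 = 33 → 33 weeks.

33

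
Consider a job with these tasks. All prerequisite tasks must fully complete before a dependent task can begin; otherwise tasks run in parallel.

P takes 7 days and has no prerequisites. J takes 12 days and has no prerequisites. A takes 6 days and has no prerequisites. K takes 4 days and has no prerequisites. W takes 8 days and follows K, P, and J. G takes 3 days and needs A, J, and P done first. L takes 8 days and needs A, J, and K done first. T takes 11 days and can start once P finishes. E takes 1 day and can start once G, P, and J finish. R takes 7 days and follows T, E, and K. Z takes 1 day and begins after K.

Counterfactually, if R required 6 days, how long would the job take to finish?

24

Baseline: P→T→R = 7+11+7 = 25 → 25 days.
R lies on that path, so at 6 days the path becomes 24 days.
No other chain overtakes it, so the finish is 24 days.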